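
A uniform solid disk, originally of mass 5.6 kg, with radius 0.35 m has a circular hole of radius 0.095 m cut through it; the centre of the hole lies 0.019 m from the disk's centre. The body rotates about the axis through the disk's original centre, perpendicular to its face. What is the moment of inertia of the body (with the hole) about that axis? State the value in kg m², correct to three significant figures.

Unpierced body about its centre: I₀ = (1/2)MR² = (1/2)(5.6)(0.35)² = 0.343 kg m².
The removed disk has mass m = M·(r/R)² = (5.6)(0.095/0.35)² = 0.41257 kg (same uniform areal density).
Its moment of inertia about the rotation axis (parallel-axis theorem): I_hole = (1/2)mr² + md² = (1/2)(0.41257)(0.095)² + (0.41257)(0.019)² = 0.0020107 kg m².
Treating the hole as negative mass, I = I₀ − I_hole = 0.343 − 0.0020107 = 0.34099 kg m².

0.341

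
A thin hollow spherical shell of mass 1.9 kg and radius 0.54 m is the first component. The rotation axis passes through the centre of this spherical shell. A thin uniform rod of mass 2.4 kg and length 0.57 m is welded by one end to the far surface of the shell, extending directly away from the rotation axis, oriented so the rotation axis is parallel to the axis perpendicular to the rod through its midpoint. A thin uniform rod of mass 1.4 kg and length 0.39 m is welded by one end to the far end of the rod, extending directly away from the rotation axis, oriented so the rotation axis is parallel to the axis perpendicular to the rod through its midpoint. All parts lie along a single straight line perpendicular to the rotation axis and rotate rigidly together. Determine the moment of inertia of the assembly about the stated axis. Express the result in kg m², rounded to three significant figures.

Spherical shell: I_cm = (2/3)MR² = (2/3)(1.9)(0.54)² = 0.36936 kg m²; axis through the centre, so I = 0.36936 kg m².
Thin rod: I_cm = (1/12)ML² = (1/12)(2.4)(0.57)² = 0.06498 kg m²; centre at d = 0.54 + 0.285 = 0.825 m, so I = I_cm + Md² gives I = 0.06498 + (2.4)(0.825)² = 1.6985 kg m².
Thin rod: I_cm = (1/12)ML² = (1/12)(1.4)(0.39)² = 0.017745 kg m²; centre at d = 0.54 + 0.285 + 0.285 + 0.195 = 1.305 m, so I = I_cm + Md² gives I = 0.017745 + (1.4)(1.305)² = 2.402 kg m².
Total I = 0.36936 + 1.6985 + 2.402 = 4.4698 kg m².

4.47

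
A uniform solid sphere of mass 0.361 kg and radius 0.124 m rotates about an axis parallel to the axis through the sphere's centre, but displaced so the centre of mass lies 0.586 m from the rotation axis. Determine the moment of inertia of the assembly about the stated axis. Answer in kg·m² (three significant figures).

0.126

I_cm = (2/5)MR² = (2/5)(0.361)(0.124)² = 0.0022203 kg·m²; centre at d = 0.586 m, so I = I_cm + Md² gives I = 0.0022203 + (0.361)(0.586)² = 0.12619 kg·m².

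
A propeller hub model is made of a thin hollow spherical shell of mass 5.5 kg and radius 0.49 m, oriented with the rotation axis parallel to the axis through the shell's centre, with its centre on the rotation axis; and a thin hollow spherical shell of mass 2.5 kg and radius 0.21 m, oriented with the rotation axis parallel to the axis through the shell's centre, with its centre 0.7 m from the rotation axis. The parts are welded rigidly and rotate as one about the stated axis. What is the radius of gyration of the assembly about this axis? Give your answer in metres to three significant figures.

Spherical shell: I_cm = (2/3)MR² = (2/3)(5.5)(0.49)² = 0.88037 kg m²; axis through the centre, so I = 0.88037 kg m².
Spherical shell: I_cm = (2/3)MR² = (2/3)(2.5)(0.21)² = 0.0735 kg m²; centre at d = 0.7 m, so the parallel axis theorem gives I = 0.0735 + (2.5)(0.7)² = 1.2985 kg m².
Total I = 2.1789 kg m²; total mass M = 8 kg.
k = √(I/M) = √(2.1789/8) = 0.52188 m.

0.522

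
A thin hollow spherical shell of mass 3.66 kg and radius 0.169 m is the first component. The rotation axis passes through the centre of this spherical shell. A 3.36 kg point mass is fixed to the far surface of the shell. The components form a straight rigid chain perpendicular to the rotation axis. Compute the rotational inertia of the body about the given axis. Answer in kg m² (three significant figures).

Spherical shell: I_cm = (2/3)MR² = (2/3)(3.66)(0.169)² = 0.069689 kg m²; axis through the centre, so I = 0.069689 kg m².
Point mass: I_cm = 0; centre at d = 0.169 m, so the parallel axis theorem gives I = 0 + (3.36)(0.169)² = 0.095965 kg m².
Total I = 0.069689 + 0.095965 = 0.16565 kg m².

0.166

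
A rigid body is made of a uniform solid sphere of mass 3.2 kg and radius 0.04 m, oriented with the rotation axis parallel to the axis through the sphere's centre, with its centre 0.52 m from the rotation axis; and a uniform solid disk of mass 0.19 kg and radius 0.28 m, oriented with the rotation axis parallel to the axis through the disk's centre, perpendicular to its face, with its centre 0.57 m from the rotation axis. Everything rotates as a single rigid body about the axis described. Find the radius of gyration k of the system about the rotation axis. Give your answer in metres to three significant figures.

0.526

Solid sphere: I_cm = (2/5)MR² = (2/5)(3.2)(0.04)² = 0.002048 kg m^2; centre at d = 0.52 m, so the parallel axis theorem gives I = 0.002048 + (3.2)(0.52)² = 0.86733 kg m^2.
Solid disk: I_cm = (1/2)MR² = (1/2)(0.19)(0.28)² = 0.007448 kg m^2; centre at d = 0.57 m, so the parallel axis theorem gives I = 0.007448 + (0.19)(0.57)² = 0.069179 kg m^2.
Total I = 0.93651 kg m^2; total mass M = 3.39 kg.
k = √(I/M) = √(0.93651/3.39) = 0.5256 m.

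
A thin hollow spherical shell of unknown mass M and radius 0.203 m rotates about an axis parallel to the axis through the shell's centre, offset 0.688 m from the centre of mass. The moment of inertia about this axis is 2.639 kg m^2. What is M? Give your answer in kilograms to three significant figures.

I = I_cm + Md² = (2/3)MR² + Md² = M·[0.666667·(0.203)² + (0.688)²] = M·0.50082.
So M = 2.639 / 0.50082 = 5.2694 kg.

5.27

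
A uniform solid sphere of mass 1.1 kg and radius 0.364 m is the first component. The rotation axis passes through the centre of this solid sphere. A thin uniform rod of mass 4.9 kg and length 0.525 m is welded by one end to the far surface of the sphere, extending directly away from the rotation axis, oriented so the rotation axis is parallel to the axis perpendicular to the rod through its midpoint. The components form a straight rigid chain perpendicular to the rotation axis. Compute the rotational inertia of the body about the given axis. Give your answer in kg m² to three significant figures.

2.09

Solid sphere: I_cm = (2/5)MR² = (2/5)(1.1)(0.364)² = 0.058298 kg m²; axis through the centre, so I = 0.058298 kg m².
Thin rod: I_cm = (1/12)ML² = (1/12)(4.9)(0.525)² = 0.11255 kg m²; centre at d = 0.364 + 0.2625 = 0.6265 m, so the parallel axis theorem gives I = 0.11255 + (4.9)(0.6265)² = 2.0358 kg m².
Total I = 0.058298 + 2.0358 = 2.0941 kg m².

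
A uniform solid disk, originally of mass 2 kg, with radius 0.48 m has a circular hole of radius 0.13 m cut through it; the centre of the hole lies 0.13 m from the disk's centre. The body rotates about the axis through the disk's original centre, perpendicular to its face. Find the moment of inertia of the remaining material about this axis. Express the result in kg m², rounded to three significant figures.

Unpierced body about its centre: I₀ = (1/2)MR² = (1/2)(2)(0.48)² = 0.2304 kg m².
The removed disk has mass m = M·(r/R)² = (2)(0.13/0.48)² = 0.1467 kg (same uniform areal density).
Its moment of inertia about the rotation axis (parallel-axis theorem): I_hole = (1/2)mr² + md² = (1/2)(0.1467)(0.13)² + (0.1467)(0.13)² = 0.0037189 kg m².
Treating the hole as negative mass, I = I₀ − I_hole = 0.2304 − 0.0037189 = 0.22668 kg m².

0.227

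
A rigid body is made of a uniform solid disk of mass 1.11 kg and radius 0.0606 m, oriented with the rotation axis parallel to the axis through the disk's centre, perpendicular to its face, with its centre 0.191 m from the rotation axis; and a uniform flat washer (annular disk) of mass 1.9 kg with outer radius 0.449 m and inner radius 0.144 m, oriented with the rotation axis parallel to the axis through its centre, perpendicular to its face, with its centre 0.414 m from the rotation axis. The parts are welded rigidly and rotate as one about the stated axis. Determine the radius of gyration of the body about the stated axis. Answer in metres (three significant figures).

0.439

Solid disk: I_cm = (1/2)MR² = (1/2)(1.11)(0.0606)² = 0.0020382 kg m^2; centre at d = 0.191 m, so I = I_cm + Md² gives I = 0.0020382 + (1.11)(0.191)² = 0.042532 kg m^2.
Annular disk: I_cm = (1/2)M(R²+r²) = (1/2)(1.9)[(0.449)² + (0.144)²] = 0.21122 kg m^2; centre at d = 0.414 m, so I = I_cm + Md² gives I = 0.21122 + (1.9)(0.414)² = 0.53687 kg m^2.
Total I = 0.5794 kg m^2; total mass M = 3.01 kg.
k = √(I/M) = √(0.5794/3.01) = 0.43874 m.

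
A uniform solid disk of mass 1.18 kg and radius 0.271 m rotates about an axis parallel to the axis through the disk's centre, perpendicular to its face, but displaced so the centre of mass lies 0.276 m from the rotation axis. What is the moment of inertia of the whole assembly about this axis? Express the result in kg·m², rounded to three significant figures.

I_cm = (1/2)MR² = (1/2)(1.18)(0.271)² = 0.04333 kg·m²; centre at d = 0.276 m, so the parallel axis theorem gives I = 0.04333 + (1.18)(0.276)² = 0.13322 kg·m².

0.133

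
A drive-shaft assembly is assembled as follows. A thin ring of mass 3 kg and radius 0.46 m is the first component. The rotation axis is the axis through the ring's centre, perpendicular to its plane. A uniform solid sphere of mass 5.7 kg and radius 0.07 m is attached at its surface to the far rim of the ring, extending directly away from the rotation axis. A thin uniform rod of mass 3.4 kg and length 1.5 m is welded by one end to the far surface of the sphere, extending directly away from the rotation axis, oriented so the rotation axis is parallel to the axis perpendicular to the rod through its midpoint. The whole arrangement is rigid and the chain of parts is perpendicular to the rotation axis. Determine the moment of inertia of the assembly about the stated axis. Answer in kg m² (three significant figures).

9.08

Thin ring: I_cm = MR² = (3)(0.46)² = 0.6348 kg m²; axis through the centre, so I = 0.6348 kg m².
Solid sphere: I_cm = (2/5)MR² = (2/5)(5.7)(0.07)² = 0.011172 kg m²; centre at d = 0.46 + 0.07 = 0.53 m, so I = I_cm + Md² gives I = 0.011172 + (5.7)(0.53)² = 1.6123 kg m².
Thin rod: I_cm = (1/12)ML² = (1/12)(3.4)(1.5)² = 0.6375 kg m²; centre at d = 0.46 + 0.07 + 0.07 + 0.75 = 1.35 m, so I = I_cm + Md² gives I = 0.6375 + (3.4)(1.35)² = 6.834 kg m².
Total I = 0.6348 + 1.6123 + 6.834 = 9.0811 kg m².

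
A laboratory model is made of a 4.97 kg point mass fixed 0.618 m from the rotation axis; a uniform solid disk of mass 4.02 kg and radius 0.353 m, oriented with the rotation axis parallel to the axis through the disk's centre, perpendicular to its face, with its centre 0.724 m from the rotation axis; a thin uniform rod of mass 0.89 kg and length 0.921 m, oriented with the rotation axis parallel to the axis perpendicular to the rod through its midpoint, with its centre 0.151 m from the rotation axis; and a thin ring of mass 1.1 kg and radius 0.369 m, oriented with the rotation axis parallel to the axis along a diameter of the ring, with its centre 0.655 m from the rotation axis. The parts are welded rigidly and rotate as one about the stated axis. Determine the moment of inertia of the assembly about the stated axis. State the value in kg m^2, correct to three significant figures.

4.89

Point mass: I_cm = 0; centre at d = 0.618 m, so the parallel axis theorem gives I = 0 + (4.97)(0.618)² = 1.8982 kg m^2.
Solid disk: I_cm = (1/2)MR² = (1/2)(4.02)(0.353)² = 0.25046 kg m^2; centre at d = 0.724 m, so the parallel axis theorem gives I = 0.25046 + (4.02)(0.724)² = 2.3577 kg m^2.
Thin rod: I_cm = (1/12)ML² = (1/12)(0.89)(0.921)² = 0.062911 kg m^2; centre at d = 0.151 m, so the parallel axis theorem gives I = 0.062911 + (0.89)(0.151)² = 0.083204 kg m^2.
Thin ring: I_cm = (1/2)MR² = (1/2)(1.1)(0.369)² = 0.074889 kg m^2; centre at d = 0.655 m, so the parallel axis theorem gives I = 0.074889 + (1.1)(0.655)² = 0.54682 kg m^2.
Total I = 1.8982 + 2.3577 + 0.083204 + 0.54682 = 4.8858 kg m^2.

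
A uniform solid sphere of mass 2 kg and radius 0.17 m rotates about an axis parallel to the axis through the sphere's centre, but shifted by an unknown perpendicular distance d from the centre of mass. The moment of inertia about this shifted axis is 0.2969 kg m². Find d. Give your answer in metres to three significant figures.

0.370

About the centre-of-mass axis, I_cm = (2/5)MR² = (2/5)(2)(0.17)² = 0.02312 kg m².
Parallel axis theorem: I = I_cm + Md², so Md² = 0.2969 − 0.02312 = 0.27378 kg m².
d = √(0.27378 / 2) = 0.36999 m.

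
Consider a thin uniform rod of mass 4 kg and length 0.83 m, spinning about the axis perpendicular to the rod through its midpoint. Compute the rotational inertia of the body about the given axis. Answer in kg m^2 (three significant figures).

I_cm = (1/12)ML² = (1/12)(4)(0.83)² = 0.22963 kg m^2; axis through the centre, so I = 0.22963 kg m^2.

0.230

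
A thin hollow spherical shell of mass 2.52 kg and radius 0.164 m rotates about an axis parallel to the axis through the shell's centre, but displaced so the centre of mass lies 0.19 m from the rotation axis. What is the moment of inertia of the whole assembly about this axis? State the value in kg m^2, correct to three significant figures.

0.136

I_cm = (2/3)MR² = (2/3)(2.52)(0.164)² = 0.045185 kg m^2; centre at d = 0.19 m, so the parallel axis theorem gives I = 0.045185 + (2.52)(0.19)² = 0.13616 kg m^2.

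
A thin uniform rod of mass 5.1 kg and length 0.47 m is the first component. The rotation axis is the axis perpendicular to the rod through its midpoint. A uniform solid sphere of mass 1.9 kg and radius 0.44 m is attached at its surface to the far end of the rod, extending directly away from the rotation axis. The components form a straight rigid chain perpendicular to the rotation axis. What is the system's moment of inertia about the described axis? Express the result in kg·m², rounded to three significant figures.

1.11

Thin rod: I_cm = (1/12)ML² = (1/12)(5.1)(0.47)² = 0.093882 kg·m²; axis through the centre, so I = 0.093882 kg·m².
Solid sphere: I_cm = (2/5)MR² = (2/5)(1.9)(0.44)² = 0.14714 kg·m²; centre at d = 0.235 + 0.44 = 0.675 m, so the parallel axis theorem gives I = 0.14714 + (1.9)(0.675)² = 1.0128 kg·m².
Total I = 0.093882 + 1.0128 = 1.1067 kg·m².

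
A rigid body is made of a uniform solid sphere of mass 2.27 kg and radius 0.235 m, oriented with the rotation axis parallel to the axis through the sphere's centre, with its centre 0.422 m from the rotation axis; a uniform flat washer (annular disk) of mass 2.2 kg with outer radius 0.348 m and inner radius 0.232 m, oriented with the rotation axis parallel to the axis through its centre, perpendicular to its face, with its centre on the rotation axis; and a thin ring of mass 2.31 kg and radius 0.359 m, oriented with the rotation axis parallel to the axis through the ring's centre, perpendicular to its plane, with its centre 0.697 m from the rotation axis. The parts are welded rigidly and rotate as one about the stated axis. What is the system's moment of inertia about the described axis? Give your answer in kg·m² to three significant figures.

2.07

Solid sphere: I_cm = (2/5)MR² = (2/5)(2.27)(0.235)² = 0.050144 kg·m²; centre at d = 0.422 m, so the parallel axis theorem gives I = 0.050144 + (2.27)(0.422)² = 0.45439 kg·m².
Annular disk: I_cm = (1/2)M(R²+r²) = (1/2)(2.2)[(0.348)² + (0.232)²] = 0.19242 kg·m²; axis through the centre, so I = 0.19242 kg·m².
Thin ring: I_cm = MR² = (2.31)(0.359)² = 0.29772 kg·m²; centre at d = 0.697 m, so the parallel axis theorem gives I = 0.29772 + (2.31)(0.697)² = 1.4199 kg·m².
Total I = 0.45439 + 0.19242 + 1.4199 = 2.0667 kg·m².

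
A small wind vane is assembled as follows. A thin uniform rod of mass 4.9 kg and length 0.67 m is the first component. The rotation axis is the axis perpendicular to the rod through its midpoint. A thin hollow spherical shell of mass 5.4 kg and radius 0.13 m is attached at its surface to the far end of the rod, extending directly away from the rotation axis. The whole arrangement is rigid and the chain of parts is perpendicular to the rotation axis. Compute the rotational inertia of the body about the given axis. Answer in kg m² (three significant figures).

1.41

Thin rod: I_cm = (1/12)ML² = (1/12)(4.9)(0.67)² = 0.1833 kg m²; axis through the centre, so I = 0.1833 kg m².
Spherical shell: I_cm = (2/3)MR² = (2/3)(5.4)(0.13)² = 0.06084 kg m²; centre at d = 0.335 + 0.13 = 0.465 m, so the parallel axis theorem gives I = 0.06084 + (5.4)(0.465)² = 1.2285 kg m².
Total I = 0.1833 + 1.2285 = 1.4118 kg m².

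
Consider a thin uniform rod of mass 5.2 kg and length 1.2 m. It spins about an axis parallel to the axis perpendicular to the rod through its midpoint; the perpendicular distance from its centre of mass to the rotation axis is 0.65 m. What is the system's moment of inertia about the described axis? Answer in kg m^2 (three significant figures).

I_cm = (1/12)ML² = (1/12)(5.2)(1.2)² = 0.624 kg m^2; centre at d = 0.65 m, so the parallel axis theorem gives I = 0.624 + (5.2)(0.65)² = 2.821 kg m^2.

2.82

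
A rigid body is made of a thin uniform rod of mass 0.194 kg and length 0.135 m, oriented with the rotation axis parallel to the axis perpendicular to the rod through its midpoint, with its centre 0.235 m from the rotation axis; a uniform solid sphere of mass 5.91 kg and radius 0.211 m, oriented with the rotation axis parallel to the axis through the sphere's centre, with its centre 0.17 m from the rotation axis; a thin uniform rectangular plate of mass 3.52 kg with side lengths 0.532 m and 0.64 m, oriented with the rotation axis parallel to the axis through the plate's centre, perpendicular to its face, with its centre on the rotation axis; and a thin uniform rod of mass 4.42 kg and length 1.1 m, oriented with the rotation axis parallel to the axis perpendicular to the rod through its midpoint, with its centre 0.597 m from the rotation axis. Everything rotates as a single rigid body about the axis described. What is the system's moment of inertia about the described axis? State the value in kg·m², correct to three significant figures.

2.51

Thin rod: I_cm = (1/12)ML² = (1/12)(0.194)(0.135)² = 0.00029464 kg·m²; centre at d = 0.235 m, so the parallel axis theorem gives I = 0.00029464 + (0.194)(0.235)² = 0.011008 kg·m².
Solid sphere: I_cm = (2/5)MR² = (2/5)(5.91)(0.211)² = 0.10525 kg·m²; centre at d = 0.17 m, so the parallel axis theorem gives I = 0.10525 + (5.91)(0.17)² = 0.27605 kg·m².
Rectangular plate: I_cm = (1/12)M(a²+b²) = (1/12)(3.52)[(0.532)² + (0.64)²] = 0.20317 kg·m²; axis through the centre, so I = 0.20317 kg·m².
Thin rod: I_cm = (1/12)ML² = (1/12)(4.42)(1.1)² = 0.44568 kg·m²; centre at d = 0.597 m, so the parallel axis theorem gives I = 0.44568 + (4.42)(0.597)² = 2.021 kg·m².
Total I = 0.011008 + 0.27605 + 0.20317 + 2.021 = 2.5112 kg·m².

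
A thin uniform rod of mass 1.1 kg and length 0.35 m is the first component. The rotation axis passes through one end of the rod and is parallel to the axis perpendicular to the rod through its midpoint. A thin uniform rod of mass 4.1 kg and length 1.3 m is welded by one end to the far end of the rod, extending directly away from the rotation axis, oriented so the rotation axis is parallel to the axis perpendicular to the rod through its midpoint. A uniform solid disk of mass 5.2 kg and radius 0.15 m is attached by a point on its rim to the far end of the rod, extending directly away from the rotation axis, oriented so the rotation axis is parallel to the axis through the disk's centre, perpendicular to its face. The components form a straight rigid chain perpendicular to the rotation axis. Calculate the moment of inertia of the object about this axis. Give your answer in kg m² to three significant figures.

Thin rod: I_cm = (1/12)ML² = (1/12)(1.1)(0.35)² = 0.011229 kg m²; centre at d = 0.175 m, so I = I_cm + Md² gives I = 0.011229 + (1.1)(0.175)² = 0.044917 kg m².
Thin rod: I_cm = (1/12)ML² = (1/12)(4.1)(1.3)² = 0.57742 kg m²; centre at d = 0.175 + 0.175 + 0.65 = 1 m, so I = I_cm + Md² gives I = 0.57742 + (4.1)(1)² = 4.6774 kg m².
Solid disk: I_cm = (1/2)MR² = (1/2)(5.2)(0.15)² = 0.0585 kg m²; centre at d = 0.175 + 0.175 + 0.65 + 0.65 + 0.15 = 1.8 m, so I = I_cm + Md² gives I = 0.0585 + (5.2)(1.8)² = 16.906 kg m².
Total I = 0.044917 + 4.6774 + 16.906 = 21.629 kg m².

21.6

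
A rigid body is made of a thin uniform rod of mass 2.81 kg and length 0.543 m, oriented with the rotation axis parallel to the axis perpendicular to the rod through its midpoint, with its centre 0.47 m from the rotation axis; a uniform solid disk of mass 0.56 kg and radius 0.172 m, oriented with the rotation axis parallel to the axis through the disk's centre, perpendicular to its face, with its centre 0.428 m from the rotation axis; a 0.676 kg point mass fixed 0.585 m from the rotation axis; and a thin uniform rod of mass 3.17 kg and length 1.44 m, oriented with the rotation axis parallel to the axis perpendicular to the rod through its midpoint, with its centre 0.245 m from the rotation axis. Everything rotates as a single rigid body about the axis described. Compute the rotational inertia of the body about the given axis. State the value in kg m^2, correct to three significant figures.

1.77

Thin rod: I_cm = (1/12)ML² = (1/12)(2.81)(0.543)² = 0.069044 kg m^2; centre at d = 0.47 m, so the parallel axis theorem gives I = 0.069044 + (2.81)(0.47)² = 0.68977 kg m^2.
Solid disk: I_cm = (1/2)MR² = (1/2)(0.56)(0.172)² = 0.0082835 kg m^2; centre at d = 0.428 m, so the parallel axis theorem gives I = 0.0082835 + (0.56)(0.428)² = 0.11087 kg m^2.
Point mass: I_cm = 0; centre at d = 0.585 m, so the parallel axis theorem gives I = 0 + (0.676)(0.585)² = 0.23134 kg m^2.
Thin rod: I_cm = (1/12)ML² = (1/12)(3.17)(1.44)² = 0.54778 kg m^2; centre at d = 0.245 m, so the parallel axis theorem gives I = 0.54778 + (3.17)(0.245)² = 0.73806 kg m^2.
Total I = 0.68977 + 0.11087 + 0.23134 + 0.73806 = 1.77 kg m^2.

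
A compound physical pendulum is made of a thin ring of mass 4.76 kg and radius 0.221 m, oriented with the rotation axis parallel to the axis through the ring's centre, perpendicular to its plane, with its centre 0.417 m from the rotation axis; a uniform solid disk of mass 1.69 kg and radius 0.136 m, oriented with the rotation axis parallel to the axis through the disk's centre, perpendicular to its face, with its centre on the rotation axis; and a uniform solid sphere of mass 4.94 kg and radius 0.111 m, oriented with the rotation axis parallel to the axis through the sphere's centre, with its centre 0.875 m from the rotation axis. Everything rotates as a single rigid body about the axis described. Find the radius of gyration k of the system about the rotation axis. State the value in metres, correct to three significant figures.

Thin ring: I_cm = MR² = (4.76)(0.221)² = 0.23248 kg m^2; centre at d = 0.417 m, so I = I_cm + Md² gives I = 0.23248 + (4.76)(0.417)² = 1.0602 kg m^2.
Solid disk: I_cm = (1/2)MR² = (1/2)(1.69)(0.136)² = 0.015629 kg m^2; axis through the centre, so I = 0.015629 kg m^2.
Solid sphere: I_cm = (2/5)MR² = (2/5)(4.94)(0.111)² = 0.024346 kg m^2; centre at d = 0.875 m, so I = I_cm + Md² gives I = 0.024346 + (4.94)(0.875)² = 3.8065 kg m^2.
Total I = 4.8824 kg m^2; total mass M = 11.39 kg.
k = √(I/M) = √(4.8824/11.39) = 0.65472 m.

0.655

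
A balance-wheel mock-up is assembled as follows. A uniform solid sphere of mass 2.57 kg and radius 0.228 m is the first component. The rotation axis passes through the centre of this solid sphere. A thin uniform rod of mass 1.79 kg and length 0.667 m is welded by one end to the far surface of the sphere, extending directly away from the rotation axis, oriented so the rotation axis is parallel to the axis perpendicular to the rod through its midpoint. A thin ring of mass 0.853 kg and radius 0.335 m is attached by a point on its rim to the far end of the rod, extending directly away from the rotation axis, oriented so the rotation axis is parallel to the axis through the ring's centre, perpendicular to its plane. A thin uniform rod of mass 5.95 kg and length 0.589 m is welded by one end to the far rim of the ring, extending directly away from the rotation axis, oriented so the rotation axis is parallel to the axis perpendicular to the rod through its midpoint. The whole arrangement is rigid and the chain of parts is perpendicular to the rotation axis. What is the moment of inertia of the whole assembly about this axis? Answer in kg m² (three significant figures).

22.8

Solid sphere: I_cm = (2/5)MR² = (2/5)(2.57)(0.228)² = 0.05344 kg m²; axis through the centre, so I = 0.05344 kg m².
Thin rod: I_cm = (1/12)ML² = (1/12)(1.79)(0.667)² = 0.066363 kg m²; centre at d = 0.228 + 0.3335 = 0.5615 m, so the parallel axis theorem gives I = 0.066363 + (1.79)(0.5615)² = 0.63072 kg m².
Thin ring: I_cm = MR² = (0.853)(0.335)² = 0.095728 kg m²; centre at d = 0.228 + 0.3335 + 0.3335 + 0.335 = 1.23 m, so the parallel axis theorem gives I = 0.095728 + (0.853)(1.23)² = 1.3862 kg m².
Thin rod: I_cm = (1/12)ML² = (1/12)(5.95)(0.589)² = 0.17201 kg m²; centre at d = 0.228 + 0.3335 + 0.3335 + 0.335 + 0.335 + 0.2945 = 1.8595 m, so the parallel axis theorem gives I = 0.17201 + (5.95)(1.8595)² = 20.746 kg m².
Total I = 0.05344 + 0.63072 + 1.3862 + 20.746 = 22.816 kg m².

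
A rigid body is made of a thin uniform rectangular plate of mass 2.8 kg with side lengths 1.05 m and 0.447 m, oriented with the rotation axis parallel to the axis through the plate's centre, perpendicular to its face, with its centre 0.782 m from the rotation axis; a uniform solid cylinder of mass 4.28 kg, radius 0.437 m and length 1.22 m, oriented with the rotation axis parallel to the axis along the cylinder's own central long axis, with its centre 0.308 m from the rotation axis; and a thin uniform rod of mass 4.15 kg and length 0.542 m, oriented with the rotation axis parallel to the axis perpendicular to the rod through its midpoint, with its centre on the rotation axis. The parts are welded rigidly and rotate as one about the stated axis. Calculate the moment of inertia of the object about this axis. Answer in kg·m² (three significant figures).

Rectangular plate: I_cm = (1/12)M(a²+b²) = (1/12)(2.8)[(1.05)² + (0.447)²] = 0.30387 kg·m²; centre at d = 0.782 m, so I = I_cm + Md² gives I = 0.30387 + (2.8)(0.782)² = 2.0161 kg·m².
Solid cylinder: I_cm = (1/2)MR² = (1/2)(4.28)(0.437)² = 0.40867 kg·m²; centre at d = 0.308 m, so I = I_cm + Md² gives I = 0.40867 + (4.28)(0.308)² = 0.81469 kg·m².
Thin rod: I_cm = (1/12)ML² = (1/12)(4.15)(0.542)² = 0.10159 kg·m²; axis through the centre, so I = 0.10159 kg·m².
Total I = 2.0161 + 0.81469 + 0.10159 = 2.9324 kg·m².

2.93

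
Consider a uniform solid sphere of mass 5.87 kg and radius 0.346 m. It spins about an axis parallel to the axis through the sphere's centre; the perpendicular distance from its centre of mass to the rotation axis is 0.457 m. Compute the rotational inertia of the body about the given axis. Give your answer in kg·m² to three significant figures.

1.51

I_cm = (2/5)MR² = (2/5)(5.87)(0.346)² = 0.28109 kg·m²; centre at d = 0.457 m, so the parallel axis theorem gives I = 0.28109 + (5.87)(0.457)² = 1.507 kg·m².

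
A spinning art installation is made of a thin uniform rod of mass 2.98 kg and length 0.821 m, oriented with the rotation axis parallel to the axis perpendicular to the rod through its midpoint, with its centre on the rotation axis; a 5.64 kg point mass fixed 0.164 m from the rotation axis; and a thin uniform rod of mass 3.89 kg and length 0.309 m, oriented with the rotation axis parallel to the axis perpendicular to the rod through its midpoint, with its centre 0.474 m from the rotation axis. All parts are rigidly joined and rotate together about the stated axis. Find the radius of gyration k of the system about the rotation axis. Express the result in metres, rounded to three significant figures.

0.313

Thin rod: I_cm = (1/12)ML² = (1/12)(2.98)(0.821)² = 0.16739 kg m²; axis through the centre, so I = 0.16739 kg m².
Point mass: I_cm = 0; centre at d = 0.164 m, so I = I_cm + Md² gives I = 0 + (5.64)(0.164)² = 0.15169 kg m².
Thin rod: I_cm = (1/12)ML² = (1/12)(3.89)(0.309)² = 0.030952 kg m²; centre at d = 0.474 m, so I = I_cm + Md² gives I = 0.030952 + (3.89)(0.474)² = 0.90494 kg m².
Total I = 1.224 kg m²; total mass M = 12.51 kg.
k = √(I/M) = √(1.224/12.51) = 0.3128 m.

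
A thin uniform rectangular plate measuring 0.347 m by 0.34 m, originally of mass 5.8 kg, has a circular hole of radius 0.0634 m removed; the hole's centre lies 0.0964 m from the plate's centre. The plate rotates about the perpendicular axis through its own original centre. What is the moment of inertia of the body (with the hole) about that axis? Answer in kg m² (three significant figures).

Unpierced body about its centre: I₀ = (1/12)M(a²+b²) = (1/12)(5.8)[(0.347)² + (0.34)²] = 0.11407 kg m².
The removed disk has mass m = M·πr²/(ab) = (5.8)·π(0.0634)²/(0.347·0.34) = 0.62079 kg (same uniform areal density).
Its moment of inertia about the rotation axis (parallel-axis theorem): I_hole = (1/2)mr² + md² = (1/2)(0.62079)(0.0634)² + (0.62079)(0.0964)² = 0.0070167 kg m².
Treating the hole as negative mass, I = I₀ − I_hole = 0.11407 − 0.0070167 = 0.10705 kg m².

0.107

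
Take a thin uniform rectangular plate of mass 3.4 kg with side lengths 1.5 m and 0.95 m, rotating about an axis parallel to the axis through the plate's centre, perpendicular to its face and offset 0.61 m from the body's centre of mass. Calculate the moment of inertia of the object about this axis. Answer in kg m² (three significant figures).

I_cm = (1/12)M(a²+b²) = (1/12)(3.4)[(1.5)² + (0.95)²] = 0.89321 kg m²; centre at d = 0.61 m, so I = I_cm + Md² gives I = 0.89321 + (3.4)(0.61)² = 2.1583 kg m².

2.16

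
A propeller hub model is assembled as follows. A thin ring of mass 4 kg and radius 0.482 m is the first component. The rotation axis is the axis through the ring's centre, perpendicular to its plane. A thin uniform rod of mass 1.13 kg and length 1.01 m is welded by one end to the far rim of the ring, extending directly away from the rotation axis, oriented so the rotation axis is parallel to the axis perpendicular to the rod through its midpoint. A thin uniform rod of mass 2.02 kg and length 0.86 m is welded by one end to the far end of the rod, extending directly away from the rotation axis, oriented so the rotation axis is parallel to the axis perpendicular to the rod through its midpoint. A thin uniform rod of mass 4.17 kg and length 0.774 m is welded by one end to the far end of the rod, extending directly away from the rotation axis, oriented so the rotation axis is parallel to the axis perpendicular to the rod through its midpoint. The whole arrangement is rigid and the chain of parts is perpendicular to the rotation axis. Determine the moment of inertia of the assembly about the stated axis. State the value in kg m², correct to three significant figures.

Thin ring: I_cm = MR² = (4)(0.482)² = 0.9293 kg m²; axis through the centre, so I = 0.9293 kg m².
Thin rod: I_cm = (1/12)ML² = (1/12)(1.13)(1.01)² = 0.096059 kg m²; centre at d = 0.482 + 0.505 = 0.987 m, so the parallel axis theorem gives I = 0.096059 + (1.13)(0.987)² = 1.1969 kg m².
Thin rod: I_cm = (1/12)ML² = (1/12)(2.02)(0.86)² = 0.1245 kg m²; centre at d = 0.482 + 0.505 + 0.505 + 0.43 = 1.922 m, so the parallel axis theorem gives I = 0.1245 + (2.02)(1.922)² = 7.5865 kg m².
Thin rod: I_cm = (1/12)ML² = (1/12)(4.17)(0.774)² = 0.20818 kg m²; centre at d = 0.482 + 0.505 + 0.505 + 0.43 + 0.43 + 0.387 = 2.739 m, so the parallel axis theorem gives I = 0.20818 + (4.17)(2.739)² = 31.492 kg m².
Total I = 0.9293 + 1.1969 + 7.5865 + 31.492 = 41.205 kg m².

41.2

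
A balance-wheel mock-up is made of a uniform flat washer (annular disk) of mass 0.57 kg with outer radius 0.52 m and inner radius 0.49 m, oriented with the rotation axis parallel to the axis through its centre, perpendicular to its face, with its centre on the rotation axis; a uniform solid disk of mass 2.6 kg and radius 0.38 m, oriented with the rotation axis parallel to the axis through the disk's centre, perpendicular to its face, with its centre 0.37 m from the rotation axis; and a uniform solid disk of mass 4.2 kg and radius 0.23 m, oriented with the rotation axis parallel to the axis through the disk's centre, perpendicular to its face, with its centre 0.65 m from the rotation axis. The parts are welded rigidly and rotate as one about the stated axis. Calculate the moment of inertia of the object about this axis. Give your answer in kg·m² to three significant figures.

2.57

Annular disk: I_cm = (1/2)M(R²+r²) = (1/2)(0.57)[(0.52)² + (0.49)²] = 0.14549 kg·m²; axis through the centre, so I = 0.14549 kg·m².
Solid disk: I_cm = (1/2)MR² = (1/2)(2.6)(0.38)² = 0.18772 kg·m²; centre at d = 0.37 m, so the parallel axis theorem gives I = 0.18772 + (2.6)(0.37)² = 0.54366 kg·m².
Solid disk: I_cm = (1/2)MR² = (1/2)(4.2)(0.23)² = 0.11109 kg·m²; centre at d = 0.65 m, so the parallel axis theorem gives I = 0.11109 + (4.2)(0.65)² = 1.8856 kg·m².
Total I = 0.14549 + 0.54366 + 1.8856 = 2.5747 kg·m².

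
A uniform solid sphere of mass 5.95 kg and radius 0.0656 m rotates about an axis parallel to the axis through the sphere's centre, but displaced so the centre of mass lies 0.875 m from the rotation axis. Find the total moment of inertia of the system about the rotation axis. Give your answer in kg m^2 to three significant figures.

4.57

I_cm = (2/5)MR² = (2/5)(5.95)(0.0656)² = 0.010242 kg m^2; centre at d = 0.875 m, so the parallel axis theorem gives I = 0.010242 + (5.95)(0.875)² = 4.5657 kg m^2.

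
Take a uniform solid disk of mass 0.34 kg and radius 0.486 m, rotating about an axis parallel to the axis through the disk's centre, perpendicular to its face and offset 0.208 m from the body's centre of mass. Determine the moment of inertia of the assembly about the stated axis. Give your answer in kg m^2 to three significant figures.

I_cm = (1/2)MR² = (1/2)(0.34)(0.486)² = 0.040153 kg m^2; centre at d = 0.208 m, so the parallel axis theorem gives I = 0.040153 + (0.34)(0.208)² = 0.054863 kg m^2.

0.0549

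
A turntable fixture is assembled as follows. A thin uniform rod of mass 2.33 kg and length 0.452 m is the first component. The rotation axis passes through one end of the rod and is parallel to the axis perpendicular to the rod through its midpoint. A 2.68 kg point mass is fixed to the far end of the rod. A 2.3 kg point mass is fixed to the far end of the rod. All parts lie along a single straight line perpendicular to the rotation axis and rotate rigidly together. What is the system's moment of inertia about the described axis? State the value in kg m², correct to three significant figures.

1.18

Thin rod: I_cm = (1/12)ML² = (1/12)(2.33)(0.452)² = 0.039669 kg m²; centre at d = 0.226 m, so the parallel axis theorem gives I = 0.039669 + (2.33)(0.226)² = 0.15868 kg m².
Point mass: I_cm = 0; centre at d = 0.226 + 0.226 = 0.452 m, so the parallel axis theorem gives I = 0 + (2.68)(0.452)² = 0.54753 kg m².
Point mass: I_cm = 0; centre at d = 0.226 + 0.226 = 0.452 m, so the parallel axis theorem gives I = 0 + (2.3)(0.452)² = 0.4699 kg m².
Total I = 0.15868 + 0.54753 + 0.4699 = 1.1761 kg m².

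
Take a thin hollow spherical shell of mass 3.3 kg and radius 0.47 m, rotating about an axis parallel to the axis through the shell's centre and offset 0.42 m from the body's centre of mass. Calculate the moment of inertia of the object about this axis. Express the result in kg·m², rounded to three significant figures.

1.07

I_cm = (2/3)MR² = (2/3)(3.3)(0.47)² = 0.48598 kg·m²; centre at d = 0.42 m, so I = I_cm + Md² gives I = 0.48598 + (3.3)(0.42)² = 1.0681 kg·m².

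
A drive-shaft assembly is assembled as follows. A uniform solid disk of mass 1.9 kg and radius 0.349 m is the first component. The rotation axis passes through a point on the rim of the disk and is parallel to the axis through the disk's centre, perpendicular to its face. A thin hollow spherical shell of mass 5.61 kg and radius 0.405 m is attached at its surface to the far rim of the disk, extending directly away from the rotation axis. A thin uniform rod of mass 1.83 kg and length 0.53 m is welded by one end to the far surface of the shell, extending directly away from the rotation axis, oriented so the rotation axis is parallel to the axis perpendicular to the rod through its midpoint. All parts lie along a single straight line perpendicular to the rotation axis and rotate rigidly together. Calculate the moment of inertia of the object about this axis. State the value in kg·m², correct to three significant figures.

Solid disk: I_cm = (1/2)MR² = (1/2)(1.9)(0.349)² = 0.11571 kg·m²; centre at d = 0.349 m, so I = I_cm + Md² gives I = 0.11571 + (1.9)(0.349)² = 0.34713 kg·m².
Spherical shell: I_cm = (2/3)MR² = (2/3)(5.61)(0.405)² = 0.61345 kg·m²; centre at d = 0.349 + 0.349 + 0.405 = 1.103 m, so I = I_cm + Md² gives I = 0.61345 + (5.61)(1.103)² = 7.4386 kg·m².
Thin rod: I_cm = (1/12)ML² = (1/12)(1.83)(0.53)² = 0.042837 kg·m²; centre at d = 0.349 + 0.349 + 0.405 + 0.405 + 0.265 = 1.773 m, so I = I_cm + Md² gives I = 0.042837 + (1.83)(1.773)² = 5.7955 kg·m².
Total I = 0.34713 + 7.4386 + 5.7955 = 13.581 kg·m².

13.6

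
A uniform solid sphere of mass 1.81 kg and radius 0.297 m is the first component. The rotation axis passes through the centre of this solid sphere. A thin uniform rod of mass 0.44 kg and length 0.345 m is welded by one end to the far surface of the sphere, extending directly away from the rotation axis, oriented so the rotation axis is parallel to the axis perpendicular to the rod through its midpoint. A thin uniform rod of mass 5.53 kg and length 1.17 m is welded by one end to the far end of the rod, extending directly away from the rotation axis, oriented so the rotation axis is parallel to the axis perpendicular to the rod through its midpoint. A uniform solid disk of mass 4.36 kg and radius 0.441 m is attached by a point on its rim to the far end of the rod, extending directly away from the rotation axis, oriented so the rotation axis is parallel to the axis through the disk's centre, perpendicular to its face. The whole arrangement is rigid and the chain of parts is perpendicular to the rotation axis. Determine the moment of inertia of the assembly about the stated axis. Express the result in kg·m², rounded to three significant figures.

Solid sphere: I_cm = (2/5)MR² = (2/5)(1.81)(0.297)² = 0.063863 kg·m²; axis through the centre, so I = 0.063863 kg·m².
Thin rod: I_cm = (1/12)ML² = (1/12)(0.44)(0.345)² = 0.0043642 kg·m²; centre at d = 0.297 + 0.1725 = 0.4695 m, so the parallel axis theorem gives I = 0.0043642 + (0.44)(0.4695)² = 0.10135 kg·m².
Thin rod: I_cm = (1/12)ML² = (1/12)(5.53)(1.17)² = 0.63083 kg·m²; centre at d = 0.297 + 0.1725 + 0.1725 + 0.585 = 1.227 m, so the parallel axis theorem gives I = 0.63083 + (5.53)(1.227)² = 8.9564 kg·m².
Solid disk: I_cm = (1/2)MR² = (1/2)(4.36)(0.441)² = 0.42397 kg·m²; centre at d = 0.297 + 0.1725 + 0.1725 + 0.585 + 0.585 + 0.441 = 2.253 m, so the parallel axis theorem gives I = 0.42397 + (4.36)(2.253)² = 22.555 kg·m².
Total I = 0.063863 + 0.10135 + 8.9564 + 22.555 = 31.677 kg·m².

31.7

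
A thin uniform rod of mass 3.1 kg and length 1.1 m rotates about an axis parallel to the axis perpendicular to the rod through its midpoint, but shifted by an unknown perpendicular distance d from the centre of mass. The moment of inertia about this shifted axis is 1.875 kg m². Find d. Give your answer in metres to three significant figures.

0.710

About the centre-of-mass axis, I_cm = (1/12)ML² = (1/12)(3.1)(1.1)² = 0.31258 kg m².
Parallel axis theorem: I = I_cm + Md², so Md² = 1.875 − 0.31258 = 1.5624 kg m².
d = √(1.5624 / 3.1) = 0.70993 m.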